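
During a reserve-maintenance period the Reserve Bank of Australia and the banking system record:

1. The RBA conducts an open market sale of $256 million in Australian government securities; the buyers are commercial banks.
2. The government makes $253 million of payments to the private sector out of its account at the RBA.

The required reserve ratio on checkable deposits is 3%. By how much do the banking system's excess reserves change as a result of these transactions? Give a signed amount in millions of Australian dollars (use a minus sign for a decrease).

OMO sale (to banks) $256 million: reserves −$256M, deposits 0.
Government spending $253 million: reserves +$253M, deposits +$253M.
Totals: Δreserves = −$3M, Δdeposits = +$253M.
Δrequired reserves = 3% × +$253M = +$7.59M.
Δexcess reserves = Δreserves − Δrequired = −$3M − (+$7.59M) = -$10.59 million.

-$10.59 million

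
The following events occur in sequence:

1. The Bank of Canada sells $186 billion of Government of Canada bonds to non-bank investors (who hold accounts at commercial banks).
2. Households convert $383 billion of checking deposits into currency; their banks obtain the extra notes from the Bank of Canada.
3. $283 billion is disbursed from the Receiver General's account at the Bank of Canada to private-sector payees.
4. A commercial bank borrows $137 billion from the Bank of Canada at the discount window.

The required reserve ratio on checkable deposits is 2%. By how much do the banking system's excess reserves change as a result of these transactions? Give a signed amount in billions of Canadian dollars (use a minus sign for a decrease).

-$143.28 billion

Asset sale (to non-banks) $186 billion: reserves −$186B, deposits −$186B.
Currency withdrawal $383 billion: reserves −$383B, deposits −$383B.
Government spending $283 billion: reserves +$283B, deposits +$283B.
Discount-window loan $137 billion: reserves +$137B, deposits 0.
Totals: Δreserves = −$149B, Δdeposits = −$286B.
Δrequired reserves = 2% × −$286B = −$5.72B.
Δexcess reserves = Δreserves − Δrequired = −$149B − (−$5.72B) = -$143.28 billion.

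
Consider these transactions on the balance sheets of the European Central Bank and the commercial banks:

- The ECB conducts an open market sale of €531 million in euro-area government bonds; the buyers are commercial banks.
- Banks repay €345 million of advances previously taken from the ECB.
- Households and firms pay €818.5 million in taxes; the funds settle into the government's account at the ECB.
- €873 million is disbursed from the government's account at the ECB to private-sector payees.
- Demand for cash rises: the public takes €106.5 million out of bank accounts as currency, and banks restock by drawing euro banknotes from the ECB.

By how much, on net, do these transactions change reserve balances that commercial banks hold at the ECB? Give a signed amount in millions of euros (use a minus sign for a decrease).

OMO sale (to banks) €531 million: the buying banks pay out of their reserve balances → −€531M.
Discount-window repayment €345 million: repayment is debited from reserves → −€345M.
Government account inflow €818.5 million: funds move from bank reserves into the government account → −€818.5M.
Government spending €873 million: government payments flow into bank reserve accounts → +€873M.
Currency withdrawal €106.5 million: banks swap reserves for currency → −€106.5M.
Net: −531 − 345 − 818.5 + 873 − 106.5 = -€928 million.

-€928 million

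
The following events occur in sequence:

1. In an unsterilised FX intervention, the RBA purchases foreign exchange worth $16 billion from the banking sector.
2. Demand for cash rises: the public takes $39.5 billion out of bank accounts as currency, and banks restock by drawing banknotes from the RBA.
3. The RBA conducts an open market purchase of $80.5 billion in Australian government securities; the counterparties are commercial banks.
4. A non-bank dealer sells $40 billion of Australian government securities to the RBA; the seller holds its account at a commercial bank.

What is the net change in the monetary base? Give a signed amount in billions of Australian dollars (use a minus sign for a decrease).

+$136.5 billion

FX purchase $16 billion: RBA balance sheet expands → +$16B.
Currency withdrawal $39.5 billion: just a shift between currency and reserves — both are base money → 0.
OMO purchase (from banks) $80.5 billion: RBA balance sheet expands → +$80.5B.
Asset purchase (from non-banks) $40 billion: RBA balance sheet expands → +$40B.
Net: 16 + 0 + 80.5 + 40 = +$136.5 billion.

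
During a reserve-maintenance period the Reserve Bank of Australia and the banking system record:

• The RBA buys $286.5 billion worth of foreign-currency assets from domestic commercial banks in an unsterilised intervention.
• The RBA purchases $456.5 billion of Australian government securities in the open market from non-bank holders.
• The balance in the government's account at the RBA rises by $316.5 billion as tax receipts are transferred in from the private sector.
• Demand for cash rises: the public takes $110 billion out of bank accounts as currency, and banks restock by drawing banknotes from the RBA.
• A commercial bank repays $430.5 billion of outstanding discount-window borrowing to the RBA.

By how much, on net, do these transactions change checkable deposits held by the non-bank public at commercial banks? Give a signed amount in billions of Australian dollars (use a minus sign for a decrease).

+$30 billion

RBA balance sheet:
  Assets:      Securities +$456.5B, Loans to banks −$430.5B, Foreign assets +$286.5B
  Liabilities: Bank reserves −$114B, Currency in circulation +$110B, Government deposits +$316.5B
Commercial banking system:
  Assets:      Reserves at CB −$114B, Foreign assets −$286.5B
  Liabilities: Checkable deposits +$30B, Borrowings from CB −$430.5B
So the change in checkable deposits held by the non-bank public at commercial banks is +$30 billion.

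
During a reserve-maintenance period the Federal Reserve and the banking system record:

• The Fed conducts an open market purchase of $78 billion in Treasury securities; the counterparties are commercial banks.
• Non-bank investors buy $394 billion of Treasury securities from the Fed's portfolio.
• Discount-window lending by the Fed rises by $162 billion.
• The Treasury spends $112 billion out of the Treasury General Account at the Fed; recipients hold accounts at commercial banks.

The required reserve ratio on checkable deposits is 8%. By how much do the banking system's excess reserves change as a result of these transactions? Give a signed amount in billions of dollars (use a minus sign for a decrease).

-$19.44 billion

OMO purchase (from banks) $78 billion: reserves +$78B, deposits 0.
Asset sale (to non-banks) $394 billion: reserves −$394B, deposits −$394B.
Discount-window loan $162 billion: reserves +$162B, deposits 0.
Government spending $112 billion: reserves +$112B, deposits +$112B.
Totals: Δreserves = −$42B, Δdeposits = −$282B.
Δrequired reserves = 8% × −$282B = −$22.56B.
Δexcess reserves = Δreserves − Δrequired = −$42B − (−$22.56B) = -$19.44 billion.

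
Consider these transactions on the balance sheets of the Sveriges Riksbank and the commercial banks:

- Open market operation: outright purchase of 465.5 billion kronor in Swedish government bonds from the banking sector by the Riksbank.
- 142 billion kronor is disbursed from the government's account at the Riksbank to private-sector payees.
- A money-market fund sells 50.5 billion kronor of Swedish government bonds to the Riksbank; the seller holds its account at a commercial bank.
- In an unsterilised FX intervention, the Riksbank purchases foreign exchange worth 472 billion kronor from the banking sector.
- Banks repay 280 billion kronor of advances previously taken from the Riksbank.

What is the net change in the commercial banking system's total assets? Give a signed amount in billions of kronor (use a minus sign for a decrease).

-87.5 billion

OMO purchase (from banks) 465.5 billion kronor: just an asset swap on bank balance sheets → 0.
Government spending 142 billion kronor: bank balance sheets expand → +142B.
Asset purchase (from non-banks) 50.5 billion kronor: bank balance sheets expand → +50.5B.
FX purchase 472 billion kronor: just an asset swap on bank balance sheets → 0.
Discount-window repayment 280 billion kronor: bank balance sheets shrink → −280B.
Net: 0 + 142 + 50.5 + 0 − 280 = -87.5 billion.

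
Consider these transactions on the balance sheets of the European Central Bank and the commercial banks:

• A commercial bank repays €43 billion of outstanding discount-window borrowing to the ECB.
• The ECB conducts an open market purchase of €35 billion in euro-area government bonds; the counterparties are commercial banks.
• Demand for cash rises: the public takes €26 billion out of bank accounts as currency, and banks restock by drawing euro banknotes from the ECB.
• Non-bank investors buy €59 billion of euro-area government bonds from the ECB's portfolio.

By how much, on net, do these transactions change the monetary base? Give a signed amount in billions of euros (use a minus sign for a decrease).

Discount-window repayment €43 billion: ECB balance sheet contracts → −€43B.
OMO purchase (from banks) €35 billion: ECB balance sheet expands → +€35B.
Currency withdrawal €26 billion: just a shift between currency and reserves — both are base money → 0.
Asset sale (to non-banks) €59 billion: ECB balance sheet contracts → −€59B.
Net: −43 + 35 + 0 − 59 = -€67 billion.

-€67 billion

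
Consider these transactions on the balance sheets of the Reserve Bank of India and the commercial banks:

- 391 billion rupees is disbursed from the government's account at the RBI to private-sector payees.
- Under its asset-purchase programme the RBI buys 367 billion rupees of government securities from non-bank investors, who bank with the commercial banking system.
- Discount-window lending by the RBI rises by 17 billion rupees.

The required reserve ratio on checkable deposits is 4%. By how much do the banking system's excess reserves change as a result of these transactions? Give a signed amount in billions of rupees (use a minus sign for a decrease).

Government spending 391 billion rupees: reserves +391B, deposits +391B.
Asset purchase (from non-banks) 367 billion rupees: reserves +367B, deposits +367B.
Discount-window loan 17 billion rupees: reserves +17B, deposits 0.
Totals: Δreserves = +775B, Δdeposits = +758B.
Δrequired reserves = 4% × +758B = +30.32B.
Δexcess reserves = Δreserves − Δrequired = +775B − (+30.32B) = +744.68 billion.

+744.68 billion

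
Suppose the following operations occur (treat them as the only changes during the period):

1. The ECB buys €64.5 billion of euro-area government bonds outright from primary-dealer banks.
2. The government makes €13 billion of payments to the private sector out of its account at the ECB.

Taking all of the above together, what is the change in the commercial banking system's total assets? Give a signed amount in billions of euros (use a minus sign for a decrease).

OMO purchase (from banks) €64.5 billion: just an asset swap on bank balance sheets → 0.
Government spending €13 billion: bank balance sheets expand → +€13B.
Net: 0 + 13 = +€13 billion.

+€13 billion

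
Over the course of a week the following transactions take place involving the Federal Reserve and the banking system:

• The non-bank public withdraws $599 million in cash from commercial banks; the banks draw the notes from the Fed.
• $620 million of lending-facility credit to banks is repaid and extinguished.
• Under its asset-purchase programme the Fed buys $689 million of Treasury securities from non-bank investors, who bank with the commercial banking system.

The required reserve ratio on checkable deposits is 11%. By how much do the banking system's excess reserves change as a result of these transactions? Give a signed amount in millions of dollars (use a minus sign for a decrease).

-$539.9 million

Currency withdrawal $599 million: reserves −$599M, deposits −$599M.
Discount-window repayment $620 million: reserves −$620M, deposits 0.
Asset purchase (from non-banks) $689 million: reserves +$689M, deposits +$689M.
Totals: Δreserves = −$530M, Δdeposits = +$90M.
Δrequired reserves = 11% × +$90M = +$9.9M.
Δexcess reserves = Δreserves − Δrequired = −$530M − (+$9.9M) = -$539.9 million.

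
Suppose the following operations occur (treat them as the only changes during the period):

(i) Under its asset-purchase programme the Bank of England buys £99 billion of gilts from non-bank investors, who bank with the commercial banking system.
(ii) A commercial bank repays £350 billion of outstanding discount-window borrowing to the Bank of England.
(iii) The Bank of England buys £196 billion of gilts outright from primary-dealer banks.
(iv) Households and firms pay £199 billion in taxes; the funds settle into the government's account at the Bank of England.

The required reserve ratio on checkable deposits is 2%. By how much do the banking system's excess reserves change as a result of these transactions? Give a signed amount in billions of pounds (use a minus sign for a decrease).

Asset purchase (from non-banks) £99 billion: reserves +£99B, deposits +£99B.
Discount-window repayment £350 billion: reserves −£350B, deposits 0.
OMO purchase (from banks) £196 billion: reserves +£196B, deposits 0.
Government account inflow £199 billion: reserves −£199B, deposits −£199B.
Totals: Δreserves = −£254B, Δdeposits = −£100B.
Δrequired reserves = 2% × −£100B = −£2B.
Δexcess reserves = Δreserves − Δrequired = −£254B − (−£2B) = -£252 billion.

-£252 billion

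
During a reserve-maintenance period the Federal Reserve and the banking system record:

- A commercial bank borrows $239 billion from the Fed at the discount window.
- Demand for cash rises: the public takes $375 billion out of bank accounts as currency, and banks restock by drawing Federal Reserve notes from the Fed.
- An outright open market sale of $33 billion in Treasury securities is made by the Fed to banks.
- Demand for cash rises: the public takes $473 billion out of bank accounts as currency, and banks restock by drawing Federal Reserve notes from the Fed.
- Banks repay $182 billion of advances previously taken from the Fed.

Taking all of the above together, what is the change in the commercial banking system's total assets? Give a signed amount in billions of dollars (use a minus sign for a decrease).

-$791 billion

Discount-window loan $239 billion: bank balance sheets expand → +$239B.
Currency withdrawal $375 billion: bank balance sheets shrink → −$375B.
OMO sale (to banks) $33 billion: just an asset swap on bank balance sheets → 0.
Currency withdrawal $473 billion: bank balance sheets shrink → −$473B.
Discount-window repayment $182 billion: bank balance sheets shrink → −$182B.
Net: 239 − 375 + 0 − 473 − 182 = -$791 billion.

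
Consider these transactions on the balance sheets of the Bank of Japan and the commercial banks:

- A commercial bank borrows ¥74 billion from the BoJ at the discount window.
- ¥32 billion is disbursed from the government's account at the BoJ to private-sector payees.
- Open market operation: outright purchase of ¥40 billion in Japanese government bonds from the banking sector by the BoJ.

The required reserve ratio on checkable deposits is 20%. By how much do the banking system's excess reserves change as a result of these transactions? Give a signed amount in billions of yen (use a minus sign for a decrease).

Discount-window loan ¥74 billion: reserves +¥74B, deposits 0.
Government spending ¥32 billion: reserves +¥32B, deposits +¥32B.
OMO purchase (from banks) ¥40 billion: reserves +¥40B, deposits 0.
Totals: Δreserves = +¥146B, Δdeposits = +¥32B.
Δrequired reserves = 20% × +¥32B = +¥6.4B.
Δexcess reserves = Δreserves − Δrequired = +¥146B − (+¥6.4B) = +¥139.6 billion.

+¥139.6 billion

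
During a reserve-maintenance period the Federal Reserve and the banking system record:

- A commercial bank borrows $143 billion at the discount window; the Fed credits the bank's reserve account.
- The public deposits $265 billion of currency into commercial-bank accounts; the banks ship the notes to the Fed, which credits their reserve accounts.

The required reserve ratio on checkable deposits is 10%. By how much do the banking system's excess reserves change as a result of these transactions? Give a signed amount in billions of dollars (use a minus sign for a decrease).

Discount-window loan $143 billion: reserves +$143B, deposits 0.
Currency deposit $265 billion: reserves +$265B, deposits +$265B.
Totals: Δreserves = +$408B, Δdeposits = +$265B.
Δrequired reserves = 10% × +$265B = +$26.5B.
Δexcess reserves = Δreserves − Δrequired = +$408B − (+$26.5B) = +$381.5 billion.

+$381.5 billion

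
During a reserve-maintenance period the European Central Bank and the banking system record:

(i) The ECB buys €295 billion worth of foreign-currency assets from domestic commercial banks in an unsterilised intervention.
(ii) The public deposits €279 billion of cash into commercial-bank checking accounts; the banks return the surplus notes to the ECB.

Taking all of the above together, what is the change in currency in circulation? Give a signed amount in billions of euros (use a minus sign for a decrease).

-€279 billion

FX purchase €295 billion: no currency enters or leaves circulation → 0.
Currency deposit €279 billion: notes return to the central bank → −€279B.
Net: 0 − 279 = -€279 billion.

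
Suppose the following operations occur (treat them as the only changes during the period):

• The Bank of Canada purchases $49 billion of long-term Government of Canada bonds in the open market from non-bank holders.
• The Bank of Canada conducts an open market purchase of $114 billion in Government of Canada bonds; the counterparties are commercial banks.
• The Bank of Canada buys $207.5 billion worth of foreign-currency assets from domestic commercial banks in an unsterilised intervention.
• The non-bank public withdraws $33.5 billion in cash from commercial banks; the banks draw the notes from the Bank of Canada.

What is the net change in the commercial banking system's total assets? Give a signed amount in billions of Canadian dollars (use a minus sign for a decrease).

Bank of Canada balance sheet:
  Assets:      Securities +$163B, Foreign assets +$207.5B
  Liabilities: Bank reserves +$337B, Currency in circulation +$33.5B
Commercial banking system:
  Assets:      Reserves at CB +$337B, Securities −$114B, Foreign assets −$207.5B
  Liabilities: Checkable deposits +$15.5B
Change in total bank assets = +$15.5 billion.

+$15.5 billion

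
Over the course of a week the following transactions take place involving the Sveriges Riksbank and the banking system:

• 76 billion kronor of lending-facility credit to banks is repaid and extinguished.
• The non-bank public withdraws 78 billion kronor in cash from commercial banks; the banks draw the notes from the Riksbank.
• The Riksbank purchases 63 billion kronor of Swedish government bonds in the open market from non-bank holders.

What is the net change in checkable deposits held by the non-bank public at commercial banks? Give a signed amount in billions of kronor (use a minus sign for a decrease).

Discount-window repayment 76 billion kronor: the counterparty is a bank, so public deposits are unchanged → 0.
Currency withdrawal 78 billion kronor: non-bank counterparties' bank balances fall → −78B.
Asset purchase (from non-banks) 63 billion kronor: non-bank counterparties' bank balances rise → +63B.
Net: 0 − 78 + 63 = -15 billion.

-15 billion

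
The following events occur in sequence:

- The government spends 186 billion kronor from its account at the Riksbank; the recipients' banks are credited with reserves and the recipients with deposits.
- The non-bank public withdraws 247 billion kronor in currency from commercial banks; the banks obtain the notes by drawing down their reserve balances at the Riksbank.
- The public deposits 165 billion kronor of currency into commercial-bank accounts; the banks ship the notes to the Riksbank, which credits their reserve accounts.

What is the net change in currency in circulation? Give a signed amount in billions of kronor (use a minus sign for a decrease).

+82 billion

Government spending 186 billion kronor: no currency enters or leaves circulation → 0.
Currency withdrawal 247 billion kronor: notes leave the central bank → +247B.
Currency deposit 165 billion kronor: notes return to the central bank → −165B.
Net: 0 + 247 − 165 = +82 billion.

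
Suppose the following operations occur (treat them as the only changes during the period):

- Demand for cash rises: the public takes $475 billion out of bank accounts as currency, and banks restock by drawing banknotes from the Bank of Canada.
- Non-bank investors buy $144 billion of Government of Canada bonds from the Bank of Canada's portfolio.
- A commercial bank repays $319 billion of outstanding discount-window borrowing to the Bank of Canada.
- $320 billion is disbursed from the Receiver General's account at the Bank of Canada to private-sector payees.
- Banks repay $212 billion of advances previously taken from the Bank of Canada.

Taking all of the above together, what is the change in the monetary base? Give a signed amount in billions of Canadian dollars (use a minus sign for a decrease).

Bank of Canada balance sheet:
  Assets:      Securities −$144B, Loans to banks −$531B
  Liabilities: Bank reserves −$830B, Currency in circulation +$475B, Government deposits −$320B
Monetary base = currency + reserves: +$475B + (−$830B) = -$355 billion.

-$355 billion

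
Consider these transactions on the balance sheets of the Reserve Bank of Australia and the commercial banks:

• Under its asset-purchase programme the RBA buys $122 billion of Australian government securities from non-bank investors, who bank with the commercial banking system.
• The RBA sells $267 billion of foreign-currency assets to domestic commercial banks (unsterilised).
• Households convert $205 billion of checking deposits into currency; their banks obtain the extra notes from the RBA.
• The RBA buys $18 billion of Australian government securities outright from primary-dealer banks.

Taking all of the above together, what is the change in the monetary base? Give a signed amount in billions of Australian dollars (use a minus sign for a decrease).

-$127 billion

Asset purchase (from non-banks) $122 billion: RBA balance sheet expands → +$122B.
FX sale $267 billion: RBA balance sheet contracts → −$267B.
Currency withdrawal $205 billion: just a shift between currency and reserves — both are base money → 0.
OMO purchase (from banks) $18 billion: RBA balance sheet expands → +$18B.
Net: 122 − 267 + 0 + 18 = -$127 billion.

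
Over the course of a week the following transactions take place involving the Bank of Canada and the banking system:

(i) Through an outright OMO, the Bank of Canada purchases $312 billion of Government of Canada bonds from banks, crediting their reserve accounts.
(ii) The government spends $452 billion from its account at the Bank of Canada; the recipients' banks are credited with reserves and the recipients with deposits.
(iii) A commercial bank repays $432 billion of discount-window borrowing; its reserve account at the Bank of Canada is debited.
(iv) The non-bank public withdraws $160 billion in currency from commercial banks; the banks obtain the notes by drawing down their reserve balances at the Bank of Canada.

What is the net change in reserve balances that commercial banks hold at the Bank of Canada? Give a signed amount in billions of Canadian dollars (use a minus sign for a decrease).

Bank of Canada balance sheet:
  Assets:      Securities +$312B, Loans to banks −$432B
  Liabilities: Bank reserves +$172B, Currency in circulation +$160B, Government deposits −$452B
So the change in reserve balances that commercial banks hold at the Bank of Canada is +$172 billion.

+$172 billion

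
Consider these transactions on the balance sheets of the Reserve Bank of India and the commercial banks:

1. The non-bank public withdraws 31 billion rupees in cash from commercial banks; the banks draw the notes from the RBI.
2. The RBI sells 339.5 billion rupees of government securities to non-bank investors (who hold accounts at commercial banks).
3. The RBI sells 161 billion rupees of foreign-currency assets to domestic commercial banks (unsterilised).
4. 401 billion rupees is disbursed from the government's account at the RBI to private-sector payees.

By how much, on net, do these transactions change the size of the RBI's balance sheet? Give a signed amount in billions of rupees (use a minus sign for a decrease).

Currency withdrawal 31 billion rupees: only the composition of liabilities changes → 0.
Asset sale (to non-banks) 339.5 billion rupees: an RBI asset is shed → −339.5B.
FX sale 161 billion rupees: an RBI asset is shed → −161B.
Government spending 401 billion rupees: only the composition of liabilities changes → 0.
Net: 0 − 339.5 − 161 + 0 = -500.5 billion.

-500.5 billion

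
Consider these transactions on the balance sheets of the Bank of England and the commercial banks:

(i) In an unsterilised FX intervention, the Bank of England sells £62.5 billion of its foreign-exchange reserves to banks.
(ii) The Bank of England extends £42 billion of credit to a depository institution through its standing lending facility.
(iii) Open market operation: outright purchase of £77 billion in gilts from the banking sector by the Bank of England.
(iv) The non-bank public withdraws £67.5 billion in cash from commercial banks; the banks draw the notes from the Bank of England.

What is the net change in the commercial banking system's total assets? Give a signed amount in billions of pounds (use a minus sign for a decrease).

Bank of England balance sheet:
  Assets:      Securities +£77B, Loans to banks +£42B, Foreign assets −£62.5B
  Liabilities: Bank reserves −£11B, Currency in circulation +£67.5B
Commercial banking system:
  Assets:      Reserves at CB −£11B, Securities −£77B, Foreign assets +£62.5B
  Liabilities: Checkable deposits −£67.5B, Borrowings from CB +£42B
Change in total bank assets = -£25.5 billion.

-£25.5 billion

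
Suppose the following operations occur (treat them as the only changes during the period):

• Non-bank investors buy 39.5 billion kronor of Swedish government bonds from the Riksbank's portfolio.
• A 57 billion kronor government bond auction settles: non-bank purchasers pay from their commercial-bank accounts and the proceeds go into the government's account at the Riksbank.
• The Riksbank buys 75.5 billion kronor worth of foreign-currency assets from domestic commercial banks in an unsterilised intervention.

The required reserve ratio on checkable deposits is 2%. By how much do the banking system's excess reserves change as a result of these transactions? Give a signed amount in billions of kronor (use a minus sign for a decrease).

Asset sale (to non-banks) 39.5 billion kronor: reserves −39.5B, deposits −39.5B.
Government account inflow 57 billion kronor: reserves −57B, deposits −57B.
FX purchase 75.5 billion kronor: reserves +75.5B, deposits 0.
Totals: Δreserves = −21B, Δdeposits = −96.5B.
Δrequired reserves = 2% × −96.5B = −1.93B.
Δexcess reserves = Δreserves − Δrequired = −21B − (−1.93B) = -19.07 billion.

-19.07 billion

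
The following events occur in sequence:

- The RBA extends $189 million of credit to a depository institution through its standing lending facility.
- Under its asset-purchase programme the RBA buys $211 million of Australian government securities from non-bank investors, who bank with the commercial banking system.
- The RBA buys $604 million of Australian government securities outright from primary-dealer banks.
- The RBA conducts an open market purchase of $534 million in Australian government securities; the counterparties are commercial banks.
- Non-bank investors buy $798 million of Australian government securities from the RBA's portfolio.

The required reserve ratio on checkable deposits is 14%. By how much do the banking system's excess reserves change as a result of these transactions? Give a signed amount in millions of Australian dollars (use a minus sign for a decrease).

+$822.18 million

Discount-window loan $189 million: reserves +$189M, deposits 0.
Asset purchase (from non-banks) $211 million: reserves +$211M, deposits +$211M.
OMO purchase (from banks) $604 million: reserves +$604M, deposits 0.
OMO purchase (from banks) $534 million: reserves +$534M, deposits 0.
Asset sale (to non-banks) $798 million: reserves −$798M, deposits −$798M.
Totals: Δreserves = +$740M, Δdeposits = −$587M.
Δrequired reserves = 14% × −$587M = −$82.18M.
Δexcess reserves = Δreserves − Δrequired = +$740M − (−$82.18M) = +$822.18 million.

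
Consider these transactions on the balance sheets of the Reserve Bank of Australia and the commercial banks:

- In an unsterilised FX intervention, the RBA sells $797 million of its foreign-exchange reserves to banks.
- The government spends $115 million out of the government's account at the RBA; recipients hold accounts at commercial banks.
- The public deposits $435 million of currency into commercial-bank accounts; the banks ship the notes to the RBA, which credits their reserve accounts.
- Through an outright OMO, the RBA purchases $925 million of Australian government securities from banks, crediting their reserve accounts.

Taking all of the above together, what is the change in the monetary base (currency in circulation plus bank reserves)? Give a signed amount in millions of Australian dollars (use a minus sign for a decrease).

FX sale $797 million: RBA balance sheet contracts → −$797M.
Government spending $115 million: a non-base liability converts back to reserves → +$115M.
Currency deposit $435 million: just a shift between currency and reserves — both are base money → 0.
OMO purchase (from banks) $925 million: RBA balance sheet expands → +$925M.
Net: −797 + 115 + 0 + 925 = +$243 million.

+$243 million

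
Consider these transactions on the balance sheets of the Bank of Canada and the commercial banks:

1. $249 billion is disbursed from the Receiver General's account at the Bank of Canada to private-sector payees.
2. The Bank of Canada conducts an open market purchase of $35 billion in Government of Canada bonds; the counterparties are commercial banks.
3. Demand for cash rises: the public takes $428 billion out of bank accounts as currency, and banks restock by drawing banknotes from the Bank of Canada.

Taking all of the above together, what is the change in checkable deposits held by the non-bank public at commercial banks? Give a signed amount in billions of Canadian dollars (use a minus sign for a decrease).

Bank of Canada balance sheet:
  Assets:      Securities +$35B
  Liabilities: Bank reserves −$144B, Currency in circulation +$428B, Government deposits −$249B
Commercial banking system:
  Assets:      Reserves at CB −$144B, Securities −$35B
  Liabilities: Checkable deposits −$179B
So the change in checkable deposits held by the non-bank public at commercial banks is -$179 billion.

-$179 billion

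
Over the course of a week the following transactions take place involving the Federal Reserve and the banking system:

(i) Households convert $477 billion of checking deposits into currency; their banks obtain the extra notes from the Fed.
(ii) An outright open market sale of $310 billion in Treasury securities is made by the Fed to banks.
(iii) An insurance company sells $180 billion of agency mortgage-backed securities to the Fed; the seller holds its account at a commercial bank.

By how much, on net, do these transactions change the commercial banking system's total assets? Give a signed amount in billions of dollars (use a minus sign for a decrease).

-$297 billion

Currency withdrawal $477 billion: bank balance sheets shrink → −$477B.
OMO sale (to banks) $310 billion: just an asset swap on bank balance sheets → 0.
Asset purchase (from non-banks) $180 billion: bank balance sheets expand → +$180B.
Net: −477 + 0 + 180 = -$297 billion.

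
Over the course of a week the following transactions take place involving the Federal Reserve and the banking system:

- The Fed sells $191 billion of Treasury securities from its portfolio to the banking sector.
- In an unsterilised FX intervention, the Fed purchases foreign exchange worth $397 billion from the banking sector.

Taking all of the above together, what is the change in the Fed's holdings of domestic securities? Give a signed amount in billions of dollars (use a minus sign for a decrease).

-$191 billion

Fed balance sheet:
  Assets:      Securities −$191B, Foreign assets +$397B
  Liabilities: Bank reserves +$206B
Commercial banking system:
  Assets:      Reserves at CB +$206B, Securities +$191B, Foreign assets −$397B
  Liabilities: no change
So the change in the Fed's holdings of domestic securities is -$191 billion.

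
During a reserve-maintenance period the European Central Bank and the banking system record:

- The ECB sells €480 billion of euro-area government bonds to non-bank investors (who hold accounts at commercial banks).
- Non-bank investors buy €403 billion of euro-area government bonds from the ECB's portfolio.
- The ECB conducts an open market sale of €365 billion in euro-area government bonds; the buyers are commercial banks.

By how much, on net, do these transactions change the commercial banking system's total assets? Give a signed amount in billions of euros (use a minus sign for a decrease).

Asset sale (to non-banks) €480 billion: bank balance sheets shrink → −€480B.
Asset sale (to non-banks) €403 billion: bank balance sheets shrink → −€403B.
OMO sale (to banks) €365 billion: just an asset swap on bank balance sheets → 0.
Net: −480 − 403 + 0 = -€883 billion.

-€883 billion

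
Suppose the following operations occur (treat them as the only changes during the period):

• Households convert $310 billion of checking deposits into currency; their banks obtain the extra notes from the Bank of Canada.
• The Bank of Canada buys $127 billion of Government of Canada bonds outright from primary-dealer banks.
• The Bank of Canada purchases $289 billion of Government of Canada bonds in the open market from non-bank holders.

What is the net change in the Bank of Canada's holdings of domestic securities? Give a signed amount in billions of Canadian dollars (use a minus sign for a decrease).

Bank of Canada balance sheet:
  Assets:      Securities +$416B
  Liabilities: Bank reserves +$106B, Currency in circulation +$310B
Commercial banking system:
  Assets:      Reserves at CB +$106B, Securities −$127B
  Liabilities: Checkable deposits −$21B
So the change in the Bank of Canada's holdings of domestic securities is +$416 billion.

+$416 billion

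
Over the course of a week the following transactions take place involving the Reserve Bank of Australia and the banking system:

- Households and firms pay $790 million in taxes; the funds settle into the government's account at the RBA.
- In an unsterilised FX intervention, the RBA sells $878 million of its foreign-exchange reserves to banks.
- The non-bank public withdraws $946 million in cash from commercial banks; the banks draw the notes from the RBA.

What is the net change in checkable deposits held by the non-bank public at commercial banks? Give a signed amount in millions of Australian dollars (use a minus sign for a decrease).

-$1736 million

Government account inflow $790 million: non-bank counterparties' bank balances fall → −$790M.
FX sale $878 million: the counterparty is a bank, so public deposits are unchanged → 0.
Currency withdrawal $946 million: non-bank counterparties' bank balances fall → −$946M.
Net: −790 + 0 − 946 = -$1736 million.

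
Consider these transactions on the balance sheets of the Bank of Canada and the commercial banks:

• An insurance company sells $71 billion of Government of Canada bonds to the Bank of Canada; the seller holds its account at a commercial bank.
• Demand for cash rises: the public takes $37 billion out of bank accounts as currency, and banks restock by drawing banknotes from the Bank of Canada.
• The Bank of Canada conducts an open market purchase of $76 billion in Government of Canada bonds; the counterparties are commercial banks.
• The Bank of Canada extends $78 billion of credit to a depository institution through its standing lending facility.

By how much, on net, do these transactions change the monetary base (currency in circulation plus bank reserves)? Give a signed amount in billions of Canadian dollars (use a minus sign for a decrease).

+$225 billion

Asset purchase (from non-banks) $71 billion: Bank of Canada balance sheet expands → +$71B.
Currency withdrawal $37 billion: just a shift between currency and reserves — both are base money → 0.
OMO purchase (from banks) $76 billion: Bank of Canada balance sheet expands → +$76B.
Discount-window loan $78 billion: Bank of Canada balance sheet expands → +$78B.
Net: 71 + 0 + 76 + 78 = +$225 billion.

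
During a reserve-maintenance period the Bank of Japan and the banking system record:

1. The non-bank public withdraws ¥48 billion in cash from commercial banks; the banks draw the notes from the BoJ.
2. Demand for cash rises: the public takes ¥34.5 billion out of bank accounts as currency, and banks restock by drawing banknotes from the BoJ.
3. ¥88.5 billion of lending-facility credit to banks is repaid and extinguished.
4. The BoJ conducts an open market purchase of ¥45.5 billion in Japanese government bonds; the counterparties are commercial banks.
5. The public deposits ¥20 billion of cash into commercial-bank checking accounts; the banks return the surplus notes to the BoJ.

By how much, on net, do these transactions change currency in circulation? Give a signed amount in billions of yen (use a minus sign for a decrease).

+¥62.5 billion

BoJ balance sheet:
  Assets:      Securities +¥45.5B, Loans to banks −¥88.5B
  Liabilities: Bank reserves −¥105.5B, Currency in circulation +¥62.5B
Commercial banking system:
  Assets:      Reserves at CB −¥105.5B, Securities −¥45.5B
  Liabilities: Checkable deposits −¥62.5B, Borrowings from CB −¥88.5B
So the change in currency in circulation is +¥62.5 billion.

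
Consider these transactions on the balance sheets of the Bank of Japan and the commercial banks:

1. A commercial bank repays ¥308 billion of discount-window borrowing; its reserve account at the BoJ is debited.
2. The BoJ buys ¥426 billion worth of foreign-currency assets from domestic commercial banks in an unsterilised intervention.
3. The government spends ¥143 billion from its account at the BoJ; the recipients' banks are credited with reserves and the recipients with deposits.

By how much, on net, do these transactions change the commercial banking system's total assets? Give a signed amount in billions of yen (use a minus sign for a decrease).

Discount-window repayment ¥308 billion: bank balance sheets shrink → −¥308B.
FX purchase ¥426 billion: just an asset swap on bank balance sheets → 0.
Government spending ¥143 billion: bank balance sheets expand → +¥143B.
Net: −308 + 0 + 143 = -¥165 billion.

-¥165 billion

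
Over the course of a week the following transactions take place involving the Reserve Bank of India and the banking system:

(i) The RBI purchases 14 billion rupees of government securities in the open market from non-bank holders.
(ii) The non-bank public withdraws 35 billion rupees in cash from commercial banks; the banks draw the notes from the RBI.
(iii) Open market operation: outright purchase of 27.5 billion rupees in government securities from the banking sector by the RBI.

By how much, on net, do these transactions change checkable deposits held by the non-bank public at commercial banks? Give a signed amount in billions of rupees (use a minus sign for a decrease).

-21 billion

RBI balance sheet:
  Assets:      Securities +41.5B
  Liabilities: Bank reserves +6.5B, Currency in circulation +35B
Commercial banking system:
  Assets:      Reserves at CB +6.5B, Securities −27.5B
  Liabilities: Checkable deposits −21B
So the change in checkable deposits held by the non-bank public at commercial banks is -21 billion.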